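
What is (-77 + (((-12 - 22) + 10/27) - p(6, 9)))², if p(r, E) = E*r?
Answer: 19758025/729 ≈ 27103.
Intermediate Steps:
(-77 + (((-12 - 22) + 10/27) - p(6, 9)))² = (-77 + (((-12 - 22) + 10/27) - 9*6))² = (-77 + ((-34 + 10*(1/27)) - 1*54))² = (-77 + ((-34 + 10/27) - 54))² = (-77 + (-908/27 - 54))² = (-77 - 2366/27)² = (-4445/27)² = 19758025/729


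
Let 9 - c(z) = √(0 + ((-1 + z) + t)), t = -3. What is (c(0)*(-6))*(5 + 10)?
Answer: -810 + 180*I ≈ -810.0 + 180.0*I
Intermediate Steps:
c(z) = 9 - √(-4 + z) (c(z) = 9 - √(0 + ((-1 + z) - 3)) = 9 - √(0 + (-4 + z)) = 9 - √(-4 + z))
(c(0)*(-6))*(5 + 10) = ((9 - √(-4 + 0))*(-6))*(5 + 10) = ((9 - √(-4))*(-6))*15 = ((9 - 2*I)*(-6))*15 = (-54 + 12*I)*15 = -810 + 180*I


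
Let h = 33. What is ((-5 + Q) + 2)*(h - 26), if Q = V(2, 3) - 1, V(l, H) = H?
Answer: -7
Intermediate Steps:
Q = 2 (Q = 3 - 1 = 2)
((-5 + Q) + 2)*(h - 26) = ((-5 + 2) + 2)*(33 - 26) = (-3 + 2)*7 = -1*7 = -7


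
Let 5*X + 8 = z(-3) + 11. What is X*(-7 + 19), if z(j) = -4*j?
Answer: 36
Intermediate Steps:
X = 3 (X = -8/5 + (-4*(-3) + 11)/5 = -8/5 + (12 + 11)/5 = -8/5 + (⅕)*23 = -8/5 + 23/5 = 3)
X*(-7 + 19) = 3*(-7 + 19) = 3*12 = 36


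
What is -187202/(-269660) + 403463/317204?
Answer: 42044763947/21384307660 ≈ 1.9662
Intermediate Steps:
-187202/(-269660) + 403463/317204 = -187202*(-1/269660) + 403463*(1/317204) = 93601/134830 + 403463/317204 = 42044763947/21384307660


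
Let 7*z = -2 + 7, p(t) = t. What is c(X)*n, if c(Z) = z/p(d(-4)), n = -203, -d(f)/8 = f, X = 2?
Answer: -145/32 ≈ -4.5313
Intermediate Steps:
d(f) = -8*f
z = 5/7 (z = (-2 + 7)/7 = (1/7)*5 = 5/7 ≈ 0.71429)
c(Z) = 5/224 (c(Z) = 5/(7*((-8*(-4)))) = (5/7)/32 = (5/7)*(1/32) = 5/224)
c(X)*n = (5/224)*(-203) = -145/32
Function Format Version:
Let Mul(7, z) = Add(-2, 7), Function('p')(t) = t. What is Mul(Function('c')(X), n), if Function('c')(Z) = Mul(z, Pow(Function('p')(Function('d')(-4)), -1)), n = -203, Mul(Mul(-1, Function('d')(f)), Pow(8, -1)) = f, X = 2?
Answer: Rational(-145, 32) ≈ -4.5313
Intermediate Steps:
Function('d')(f) = Mul(-8, f)
z = Rational(5, 7) (z = Mul(Rational(1, 7), Add(-2, 7)) = Mul(Rational(1, 7), 5) = Rational(5, 7) ≈ 0.71429)
Function('c')(Z) = Rational(5, 224) (Function('c')(Z) = Mul(Rational(5, 7), Pow(Mul(-8, -4), -1)) = Mul(Rational(5, 7), Pow(32, -1)) = Mul(Rational(5, 7), Rational(1, 32)) = Rational(5, 224))
Mul(Function('c')(X), n) = Mul(Rational(5, 224), -203) = Rational(-145, 32)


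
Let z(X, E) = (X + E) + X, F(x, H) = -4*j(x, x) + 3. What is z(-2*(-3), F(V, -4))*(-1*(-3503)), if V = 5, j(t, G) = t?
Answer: -17515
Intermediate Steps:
F(x, H) = 3 - 4*x (F(x, H) = -4*x + 3 = 3 - 4*x)
z(X, E) = E + 2*X (z(X, E) = (E + X) + X = E + 2*X)
z(-2*(-3), F(V, -4))*(-1*(-3503)) = ((3 - 4*5) + 2*(-2*(-3)))*(-1*(-3503)) = ((3 - 20) + 2*6)*3503 = (-17 + 12)*3503 = -5*3503 = -17515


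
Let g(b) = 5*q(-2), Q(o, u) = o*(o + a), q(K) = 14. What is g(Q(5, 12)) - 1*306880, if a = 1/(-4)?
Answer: -306810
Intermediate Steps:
a = -1/4 ≈ -0.25000
Q(o, u) = o*(-1/4 + o) (Q(o, u) = o*(o - 1/4) = o*(-1/4 + o))
g(b) = 70 (g(b) = 5*14 = 70)
g(Q(5, 12)) - 1*306880 = 70 - 1*306880 = 70 - 306880 = -306810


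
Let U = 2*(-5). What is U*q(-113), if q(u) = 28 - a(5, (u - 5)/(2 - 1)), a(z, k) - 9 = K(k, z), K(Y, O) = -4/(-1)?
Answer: -150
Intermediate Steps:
K(Y, O) = 4 (K(Y, O) = -4*(-1) = 4)
a(z, k) = 13 (a(z, k) = 9 + 4 = 13)
U = -10
q(u) = 15 (q(u) = 28 - 1*13 = 28 - 13 = 15)
U*q(-113) = -10*15 = -150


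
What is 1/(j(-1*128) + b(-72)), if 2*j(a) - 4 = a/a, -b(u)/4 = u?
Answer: 2/581 ≈ 0.0034423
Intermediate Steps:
b(u) = -4*u
j(a) = 5/2 (j(a) = 2 + (a/a)/2 = 2 + (½)*1 = 2 + ½ = 5/2)
1/(j(-1*128) + b(-72)) = 1/(5/2 - 4*(-72)) = 1/(5/2 + 288) = 1/(581/2) = 2/581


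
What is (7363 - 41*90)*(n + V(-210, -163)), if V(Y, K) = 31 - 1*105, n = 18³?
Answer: 21149134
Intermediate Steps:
n = 5832
V(Y, K) = -74 (V(Y, K) = 31 - 105 = -74)
(7363 - 41*90)*(n + V(-210, -163)) = (7363 - 41*90)*(5832 - 74) = (7363 - 3690)*5758 = 3673*5758 = 21149134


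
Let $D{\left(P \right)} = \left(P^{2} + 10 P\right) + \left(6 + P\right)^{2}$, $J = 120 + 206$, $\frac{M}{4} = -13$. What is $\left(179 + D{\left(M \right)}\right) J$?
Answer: $1460154$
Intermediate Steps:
$M = -52$ ($M = 4 \left(-13\right) = -52$)
$J = 326$
$D{\left(P \right)} = P^{2} + \left(6 + P\right)^{2} + 10 P$
$\left(179 + D{\left(M \right)}\right) J = \left(179 + \left(36 + 2 \left(-52\right)^{2} + 22 \left(-52\right)\right)\right) 326 = \left(179 + \left(36 + 2 \cdot 2704 - 1144\right)\right) 326 = \left(179 + \left(36 + 5408 - 1144\right)\right) 326 = \left(179 + 4300\right) 326 = 4479 \cdot 326 = 1460154$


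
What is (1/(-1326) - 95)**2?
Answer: 15868692841/1758276 ≈ 9025.1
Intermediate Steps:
(1/(-1326) - 95)**2 = (-1/1326 - 95)**2 = (-125971/1326)**2 = 15868692841/1758276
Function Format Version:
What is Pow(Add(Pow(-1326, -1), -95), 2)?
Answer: Rational(15868692841, 1758276) ≈ 9025.1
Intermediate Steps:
Pow(Add(Pow(-1326, -1), -95), 2) = Pow(Add(Rational(-1, 1326), -95), 2) = Pow(Rational(-125971, 1326), 2) = Rational(15868692841, 1758276)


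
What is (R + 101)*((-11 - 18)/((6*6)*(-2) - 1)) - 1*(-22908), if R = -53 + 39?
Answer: 1674807/73 ≈ 22943.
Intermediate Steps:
R = -14
(R + 101)*((-11 - 18)/((6*6)*(-2) - 1)) - 1*(-22908) = (-14 + 101)*((-11 - 18)/((6*6)*(-2) - 1)) - 1*(-22908) = 87*(-29/(36*(-2) - 1)) + 22908 = 87*(-29/(-72 - 1)) + 22908 = 87*(-29/(-73)) + 22908 = 87*(-29*(-1/73)) + 22908 = 87*(29/73) + 22908 = 2523/73 + 22908 = 1674807/73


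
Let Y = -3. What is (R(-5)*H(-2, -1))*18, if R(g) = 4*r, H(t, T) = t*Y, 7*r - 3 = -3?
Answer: 0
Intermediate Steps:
r = 0 (r = 3/7 + (1/7)*(-3) = 3/7 - 3/7 = 0)
H(t, T) = -3*t (H(t, T) = t*(-3) = -3*t)
R(g) = 0 (R(g) = 4*0 = 0)
(R(-5)*H(-2, -1))*18 = (0*(-3*(-2)))*18 = (0*6)*18 = 0*18 = 0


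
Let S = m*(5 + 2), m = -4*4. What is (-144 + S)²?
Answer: 65536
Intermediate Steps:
m = -16
S = -112 (S = -16*(5 + 2) = -16*7 = -112)
(-144 + S)² = (-144 - 112)² = (-256)² = 65536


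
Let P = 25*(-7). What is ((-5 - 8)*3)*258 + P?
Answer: -10237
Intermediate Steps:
P = -175
((-5 - 8)*3)*258 + P = ((-5 - 8)*3)*258 - 175 = -13*3*258 - 175 = -39*258 - 175 = -10062 - 175 = -10237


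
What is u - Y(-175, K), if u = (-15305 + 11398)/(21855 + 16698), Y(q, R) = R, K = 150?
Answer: -5786857/38553 ≈ -150.10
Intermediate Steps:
u = -3907/38553 ≈ -0.10134
u - Y(-175, K) = -3907/38553 - 1*150 = -3907/38553 - 150 = -5786857/38553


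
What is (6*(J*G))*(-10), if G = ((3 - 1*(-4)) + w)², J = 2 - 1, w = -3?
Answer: -960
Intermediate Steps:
J = 1
G = 16 (G = ((3 - 1*(-4)) - 3)² = ((3 + 4) - 3)² = (7 - 3)² = 4² = 16)
(6*(J*G))*(-10) = (6*(1*16))*(-10) = (6*16)*(-10) = 96*(-10) = -960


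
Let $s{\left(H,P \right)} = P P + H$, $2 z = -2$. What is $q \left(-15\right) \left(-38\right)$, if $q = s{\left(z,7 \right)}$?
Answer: $27360$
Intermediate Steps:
$z = -1$ ($z = \frac{1}{2} \left(-2\right) = -1$)
$s{\left(H,P \right)} = H + P^{2}$ ($s{\left(H,P \right)} = P^{2} + H = H + P^{2}$)
$q = 48$ ($q = -1 + 7^{2} = -1 + 49 = 48$)
$q \left(-15\right) \left(-38\right) = 48 \left(-15\right) \left(-38\right) = \left(-720\right) \left(-38\right) = 27360$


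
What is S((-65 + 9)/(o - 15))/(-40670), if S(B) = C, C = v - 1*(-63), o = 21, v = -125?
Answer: 31/20335 ≈ 0.0015245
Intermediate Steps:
C = -62 (C = -125 - 1*(-63) = -125 + 63 = -62)
S(B) = -62
S((-65 + 9)/(o - 15))/(-40670) = -62/(-40670) = -62*(-1/40670) = 31/20335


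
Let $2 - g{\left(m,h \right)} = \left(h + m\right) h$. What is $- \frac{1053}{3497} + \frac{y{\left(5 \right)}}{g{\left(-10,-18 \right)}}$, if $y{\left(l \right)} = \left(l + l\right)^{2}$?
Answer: $- \frac{33781}{67519} \approx -0.50032$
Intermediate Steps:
$y{\left(l \right)} = 4 l^{2}$ ($y{\left(l \right)} = \left(2 l\right)^{2} = 4 l^{2}$)
$g{\left(m,h \right)} = 2 - h \left(h + m\right)$ ($g{\left(m,h \right)} = 2 - \left(h + m\right) h = 2 - h \left(h + m\right)$)
$- \frac{1053}{3497} + \frac{y{\left(5 \right)}}{g{\left(-10,-18 \right)}} = - \frac{1053}{3497} + \frac{4 \cdot 5^{2}}{2 - \left(-18\right)^{2} - \left(-18\right) \left(-10\right)} = \left(-1053\right) \frac{1}{3497} + \frac{4 \cdot 25}{2 - 324 - 180} = - \frac{81}{269} + \frac{100}{2 - 324 - 180} = - \frac{81}{269} + \frac{100}{-502} = - \frac{81}{269} + 100 \left(- \frac{1}{502}\right) = - \frac{81}{269} - \frac{50}{251} = - \frac{33781}{67519}$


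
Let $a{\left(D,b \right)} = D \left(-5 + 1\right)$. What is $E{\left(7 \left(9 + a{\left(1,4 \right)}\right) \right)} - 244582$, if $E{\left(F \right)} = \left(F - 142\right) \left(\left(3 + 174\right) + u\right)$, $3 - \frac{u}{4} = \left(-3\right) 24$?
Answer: $-295621$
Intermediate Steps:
$a{\left(D,b \right)} = - 4 D$ ($a{\left(D,b \right)} = D \left(-4\right) = - 4 D$)
$u = 300$ ($u = 12 - 4 \left(\left(-3\right) 24\right) = 12 - -288 = 12 + 288 = 300$)
$E{\left(F \right)} = -67734 + 477 F$ ($E{\left(F \right)} = \left(F - 142\right) \left(\left(3 + 174\right) + 300\right) = \left(-142 + F\right) \left(177 + 300\right) = \left(-142 + F\right) 477 = -67734 + 477 F$)
$E{\left(7 \left(9 + a{\left(1,4 \right)}\right) \right)} - 244582 = \left(-67734 + 477 \cdot 7 \left(9 - 4\right)\right) - 244582 = \left(-67734 + 477 \cdot 7 \cdot 5\right) - 244582 = \left(-67734 + 477 \cdot 35\right) - 244582 = \left(-67734 + 16695\right) - 244582 = -51039 - 244582 = -295621$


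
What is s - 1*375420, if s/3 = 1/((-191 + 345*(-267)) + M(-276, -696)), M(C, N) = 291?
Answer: -34544271303/92015 ≈ -3.7542e+5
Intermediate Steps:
s = -3/92015 (s = 3/((-191 + 345*(-267)) + 291) = 3/((-191 - 92115) + 291) = 3/(-92306 + 291) = 3/(-92015) = 3*(-1/92015) = -3/92015 ≈ -3.2603e-5)
s - 1*375420 = -3/92015 - 1*375420 = -3/92015 - 375420 = -34544271303/92015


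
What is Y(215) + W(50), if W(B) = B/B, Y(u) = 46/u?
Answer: 261/215 ≈ 1.2140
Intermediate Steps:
W(B) = 1
Y(215) + W(50) = 46/215 + 1 = 261/215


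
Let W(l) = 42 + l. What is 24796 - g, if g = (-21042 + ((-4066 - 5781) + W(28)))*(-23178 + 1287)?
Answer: -674633933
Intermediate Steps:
g = 674658729 (g = (-21042 + ((-4066 - 5781) + (42 + 28)))*(-23178 + 1287) = (-21042 + (-9847 + 70))*(-21891) = (-21042 - 9777)*(-21891) = -30819*(-21891) = 674658729)
24796 - g = 24796 - 1*674658729 = 24796 - 674658729 = -674633933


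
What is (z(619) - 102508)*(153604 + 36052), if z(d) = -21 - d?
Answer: -19562637088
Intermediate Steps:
(z(619) - 102508)*(153604 + 36052) = ((-21 - 1*619) - 102508)*(153604 + 36052) = ((-21 - 619) - 102508)*189656 = (-640 - 102508)*189656 = -103148*189656 = -19562637088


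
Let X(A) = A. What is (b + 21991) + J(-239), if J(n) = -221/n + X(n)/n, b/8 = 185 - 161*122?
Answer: -31945475/239 ≈ -1.3366e+5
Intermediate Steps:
b = -155656 (b = 8*(185 - 161*122) = 8*(185 - 19642) = 8*(-19457) = -155656)
J(n) = 1 - 221/n (J(n) = -221/n + n/n = -221/n + 1 = 1 - 221/n)
(b + 21991) + J(-239) = (-155656 + 21991) + (-221 - 239)/(-239) = -133665 - 1/239*(-460) = -133665 + 460/239 = -31945475/239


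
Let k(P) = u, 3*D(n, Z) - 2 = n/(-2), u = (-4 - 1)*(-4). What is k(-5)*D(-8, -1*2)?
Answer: 40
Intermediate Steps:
u = 20 (u = -5*(-4) = 20)
D(n, Z) = ⅔ - n/6 (D(n, Z) = ⅔ + (n/(-2))/3 = ⅔ + (n*(-½))/3 = ⅔ + (-n/2)/3 = ⅔ - n/6)
k(P) = 20
k(-5)*D(-8, -1*2) = 20*(⅔ - ⅙*(-8)) = 20*(⅔ + 4/3) = 20*2 = 40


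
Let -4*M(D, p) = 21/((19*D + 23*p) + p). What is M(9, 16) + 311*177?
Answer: 40734773/740 ≈ 55047.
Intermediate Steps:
M(D, p) = -21/(4*(19*D + 24*p)) (M(D, p) = -21/(4*((19*D + 23*p) + p)) = -21/(4*(19*D + 24*p)))
M(9, 16) + 311*177 = -21/(76*9 + 96*16) + 311*177 = -21/(684 + 1536) + 55047 = -21/2220 + 55047 = -21*1/2220 + 55047 = -7/740 + 55047 = 40734773/740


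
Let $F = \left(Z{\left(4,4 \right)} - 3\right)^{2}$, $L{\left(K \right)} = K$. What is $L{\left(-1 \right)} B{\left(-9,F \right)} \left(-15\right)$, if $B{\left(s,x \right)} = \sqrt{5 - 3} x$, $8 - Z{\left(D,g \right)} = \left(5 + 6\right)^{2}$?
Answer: $201840 \sqrt{2} \approx 2.8545 \cdot 10^{5}$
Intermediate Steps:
$Z{\left(D,g \right)} = -113$ ($Z{\left(D,g \right)} = 8 - \left(5 + 6\right)^{2} = 8 - 11^{2} = 8 - 121 = -113$)
$F = 13456$ ($F = \left(-113 - 3\right)^{2} = \left(-116\right)^{2} = 13456$)
$B{\left(s,x \right)} = x \sqrt{2}$ ($B{\left(s,x \right)} = \sqrt{2} x = x \sqrt{2}$)
$L{\left(-1 \right)} B{\left(-9,F \right)} \left(-15\right) = - 13456 \sqrt{2} \left(-15\right) = 201840 \sqrt{2}$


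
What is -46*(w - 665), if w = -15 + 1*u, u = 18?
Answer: 30452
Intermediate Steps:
w = 3 (w = -15 + 1*18 = -15 + 18 = 3)
-46*(w - 665) = -46*(3 - 665) = -46*(-662) = 30452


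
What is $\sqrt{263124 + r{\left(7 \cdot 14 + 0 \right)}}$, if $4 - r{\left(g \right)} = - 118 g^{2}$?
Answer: $20 \sqrt{3491} \approx 1181.7$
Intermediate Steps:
$r{\left(g \right)} = 4 + 118 g^{2}$ ($r{\left(g \right)} = 4 - - 118 g^{2} = 4 + 118 g^{2}$)
$\sqrt{263124 + r{\left(7 \cdot 14 + 0 \right)}} = \sqrt{263124 + \left(4 + 118 \left(7 \cdot 14 + 0\right)^{2}\right)} = \sqrt{263124 + \left(4 + 118 \left(98 + 0\right)^{2}\right)} = \sqrt{263124 + \left(4 + 118 \cdot 98^{2}\right)} = \sqrt{263124 + \left(4 + 118 \cdot 9604\right)} = \sqrt{263124 + \left(4 + 1133272\right)} = \sqrt{263124 + 1133276} = \sqrt{1396400} = 20 \sqrt{3491}$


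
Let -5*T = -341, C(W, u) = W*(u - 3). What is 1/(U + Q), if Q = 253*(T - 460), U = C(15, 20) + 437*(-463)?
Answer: -5/1506007 ≈ -3.3200e-6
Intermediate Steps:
C(W, u) = W*(-3 + u)
U = -202076 (U = 15*(-3 + 20) + 437*(-463) = 15*17 - 202331 = 255 - 202331 = -202076)
T = 341/5 (T = -⅕*(-341) = 341/5 ≈ 68.200)
Q = -495627/5 (Q = 253*(341/5 - 460) = 253*(-1959/5) = -495627/5 ≈ -99125.)
1/(U + Q) = 1/(-202076 - 495627/5) = 1/(-1506007/5) = -5/1506007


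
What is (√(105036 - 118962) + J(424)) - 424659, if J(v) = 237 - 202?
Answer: -424624 + I*√13926 ≈ -4.2462e+5 + 118.01*I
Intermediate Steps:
J(v) = 35
(√(105036 - 118962) + J(424)) - 424659 = (√(105036 - 118962) + 35) - 424659 = (√(-13926) + 35) - 424659 = (I*√13926 + 35) - 424659 = (35 + I*√13926) - 424659 = -424624 + I*√13926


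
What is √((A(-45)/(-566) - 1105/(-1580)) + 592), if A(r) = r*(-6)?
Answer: √1184054867463/44714 ≈ 24.336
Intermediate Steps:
A(r) = -6*r
√((A(-45)/(-566) - 1105/(-1580)) + 592) = √((-6*(-45)/(-566) - 1105/(-1580)) + 592) = √((270*(-1/566) - 1105*(-1/1580)) + 592) = √((-135/283 + 221/316) + 592) = √(19883/89428 + 592) = √(52961259/89428) = √1184054867463/44714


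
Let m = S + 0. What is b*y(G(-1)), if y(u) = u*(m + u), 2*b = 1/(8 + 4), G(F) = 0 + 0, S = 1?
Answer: 0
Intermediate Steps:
m = 1 (m = 1 + 0 = 1)
G(F) = 0
b = 1/24 (b = 1/(2*(8 + 4)) = (½)/12 = (½)*(1/12) = 1/24 ≈ 0.041667)
y(u) = u*(1 + u)
b*y(G(-1)) = (0*(1 + 0))/24 = (0*1)/24 = (1/24)*0 = 0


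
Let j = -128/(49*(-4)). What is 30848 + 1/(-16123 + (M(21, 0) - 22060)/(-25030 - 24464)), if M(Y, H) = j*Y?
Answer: 86155194093011/2792894005 ≈ 30848.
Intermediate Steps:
j = 32/49 (j = -128/(-196) = -128*(-1/196) = 32/49 ≈ 0.65306)
M(Y, H) = 32*Y/49
30848 + 1/(-16123 + (M(21, 0) - 22060)/(-25030 - 24464)) = 30848 + 1/(-16123 + ((32/49)*21 - 22060)/(-25030 - 24464)) = 30848 + 1/(-16123 + (96/7 - 22060)/(-49494)) = 30848 + 1/(-16123 - 154324/7*(-1/49494)) = 30848 + 1/(-16123 + 77162/173229) = 30848 + 1/(-2792894005/173229) = 30848 - 173229/2792894005 = 86155194093011/2792894005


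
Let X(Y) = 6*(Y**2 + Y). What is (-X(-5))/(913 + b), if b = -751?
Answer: -20/27 ≈ -0.74074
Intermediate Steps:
X(Y) = 6*Y + 6*Y**2 (X(Y) = 6*(Y + Y**2) = 6*Y + 6*Y**2)
(-X(-5))/(913 + b) = (-6*(-5)*(1 - 5))/(913 - 751) = (-6*(-5)*(-4))/162 = (-1*120)/162 = (1/162)*(-120) = -20/27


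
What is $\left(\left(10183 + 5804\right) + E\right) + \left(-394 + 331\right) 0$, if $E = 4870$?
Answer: $20857$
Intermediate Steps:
$\left(\left(10183 + 5804\right) + E\right) + \left(-394 + 331\right) 0 = \left(\left(10183 + 5804\right) + 4870\right) + \left(-394 + 331\right) 0 = \left(15987 + 4870\right) - 0 = 20857 + 0 = 20857$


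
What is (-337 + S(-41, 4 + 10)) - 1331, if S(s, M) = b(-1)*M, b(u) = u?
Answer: -1682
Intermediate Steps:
S(s, M) = -M
(-337 + S(-41, 4 + 10)) - 1331 = (-337 - (4 + 10)) - 1331 = (-337 - 1*14) - 1331 = (-337 - 14) - 1331 = -351 - 1331 = -1682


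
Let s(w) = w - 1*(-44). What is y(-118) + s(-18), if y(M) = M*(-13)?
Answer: 1560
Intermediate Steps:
y(M) = -13*M
s(w) = 44 + w (s(w) = w + 44 = 44 + w)
y(-118) + s(-18) = -13*(-118) + (44 - 18) = 1534 + 26 = 1560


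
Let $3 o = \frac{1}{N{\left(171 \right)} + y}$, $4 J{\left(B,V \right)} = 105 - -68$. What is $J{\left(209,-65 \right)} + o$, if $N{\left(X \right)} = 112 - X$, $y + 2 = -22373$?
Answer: $\frac{5821621}{134604} \approx 43.25$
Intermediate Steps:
$y = -22375$ ($y = -2 - 22373 = -22375$)
$J{\left(B,V \right)} = \frac{173}{4}$ ($J{\left(B,V \right)} = \frac{105 - -68}{4} = \frac{105 + 68}{4} = \frac{1}{4} \cdot 173 = \frac{173}{4}$)
$o = - \frac{1}{67302}$ ($o = \frac{1}{3 \left(\left(112 - 171\right) - 22375\right)} = \frac{1}{3 \left(-59 - 22375\right)} = \frac{1}{3 \left(-22434\right)} = \frac{1}{3} \left(- \frac{1}{22434}\right) = - \frac{1}{67302} \approx -1.4858 \cdot 10^{-5}$)
$J{\left(209,-65 \right)} + o = \frac{173}{4} - \frac{1}{67302} = \frac{5821621}{134604}$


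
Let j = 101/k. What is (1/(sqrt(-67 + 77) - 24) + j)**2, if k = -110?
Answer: 894219659/969076900 + 29903*sqrt(10)/8809790 ≈ 0.93349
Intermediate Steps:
j = -101/110 (j = 101/(-110) = 101*(-1/110) = -101/110 ≈ -0.91818)
(1/(sqrt(-67 + 77) - 24) + j)**2 = (1/(sqrt(-67 + 77) - 24) - 101/110)**2 = (1/(sqrt(10) - 24) - 101/110)**2 = (1/(-24 + sqrt(10)) - 101/110)**2 = (-101/110 + 1/(-24 + sqrt(10)))**2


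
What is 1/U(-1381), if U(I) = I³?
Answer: -1/2633789341 ≈ -3.7968e-10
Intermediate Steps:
1/U(-1381) = 1/((-1381)³) = 1/(-2633789341) = -1/2633789341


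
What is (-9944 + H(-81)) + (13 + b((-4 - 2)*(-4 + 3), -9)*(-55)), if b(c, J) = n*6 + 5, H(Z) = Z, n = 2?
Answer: -10947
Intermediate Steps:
b(c, J) = 17 (b(c, J) = 2*6 + 5 = 12 + 5 = 17)
(-9944 + H(-81)) + (13 + b((-4 - 2)*(-4 + 3), -9)*(-55)) = (-9944 - 81) + (13 + 17*(-55)) = -10025 + (13 - 935) = -10025 - 922 = -10947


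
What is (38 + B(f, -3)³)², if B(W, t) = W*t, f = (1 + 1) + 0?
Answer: 31684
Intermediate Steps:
f = 2 (f = 2 + 0 = 2)
(38 + B(f, -3)³)² = (38 + (2*(-3))³)² = (38 + (-6)³)² = (38 - 216)² = (-178)² = 31684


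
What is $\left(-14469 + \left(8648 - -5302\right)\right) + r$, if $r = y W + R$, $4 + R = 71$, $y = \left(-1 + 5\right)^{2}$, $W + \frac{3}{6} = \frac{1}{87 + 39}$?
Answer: $- \frac{28972}{63} \approx -459.87$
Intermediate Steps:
$W = - \frac{31}{63}$ ($W = - \frac{1}{2} + \frac{1}{87 + 39} = - \frac{1}{2} + \frac{1}{126} = - \frac{31}{63} \approx -0.49206$)
$y = 16$ ($y = 4^{2} = 16$)
$R = 67$ ($R = -4 + 71 = 67$)
$r = \frac{3725}{63}$ ($r = 16 \left(- \frac{31}{63}\right) + 67 = - \frac{496}{63} + 67 = \frac{3725}{63} \approx 59.127$)
$\left(-14469 + \left(8648 - -5302\right)\right) + r = \left(-14469 + \left(8648 - -5302\right)\right) + \frac{3725}{63} = \left(-14469 + \left(8648 + 5302\right)\right) + \frac{3725}{63} = \left(-14469 + 13950\right) + \frac{3725}{63} = -519 + \frac{3725}{63} = - \frac{28972}{63}$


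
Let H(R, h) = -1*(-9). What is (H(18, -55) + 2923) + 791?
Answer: 3723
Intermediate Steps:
H(R, h) = 9
(H(18, -55) + 2923) + 791 = (9 + 2923) + 791 = 2932 + 791 = 3723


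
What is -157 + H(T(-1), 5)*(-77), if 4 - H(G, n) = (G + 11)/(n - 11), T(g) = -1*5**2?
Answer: -856/3 ≈ -285.33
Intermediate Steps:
T(g) = -25 (T(g) = -1*25 = -25)
H(G, n) = 4 - (11 + G)/(-11 + n) (H(G, n) = 4 - (G + 11)/(n - 11) = 4 - (11 + G)/(-11 + n))
-157 + H(T(-1), 5)*(-77) = -157 + ((-55 - 1*(-25) + 4*5)/(-11 + 5))*(-77) = -157 + ((-55 + 25 + 20)/(-6))*(-77) = -157 - 1/6*(-10)*(-77) = -157 + (5/3)*(-77) = -157 - 385/3 = -856/3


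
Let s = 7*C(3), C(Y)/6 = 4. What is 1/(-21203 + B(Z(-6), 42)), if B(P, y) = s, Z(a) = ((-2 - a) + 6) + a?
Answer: -1/21035 ≈ -4.7540e-5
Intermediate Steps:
C(Y) = 24 (C(Y) = 6*4 = 24)
Z(a) = 4 (Z(a) = (4 - a) + a = 4)
s = 168 (s = 7*24 = 168)
B(P, y) = 168
1/(-21203 + B(Z(-6), 42)) = 1/(-21203 + 168) = 1/(-21035) = -1/21035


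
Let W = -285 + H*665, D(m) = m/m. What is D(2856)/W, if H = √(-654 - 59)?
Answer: -3/3319870 - 7*I*√713/3319870 ≈ -9.0365e-7 - 5.6302e-5*I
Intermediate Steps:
H = I*√713 (H = √(-713) = I*√713 ≈ 26.702*I)
D(m) = 1
W = -285 + 665*I*√713 (W = -285 + (I*√713)*665 = -285 + 665*I*√713 ≈ -285.0 + 17757.0*I)
D(2856)/W = 1/(-285 + 665*I*√713)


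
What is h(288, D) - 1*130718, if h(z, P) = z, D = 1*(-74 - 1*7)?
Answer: -130430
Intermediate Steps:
D = -81 (D = 1*(-74 - 7) = 1*(-81) = -81)
h(288, D) - 1*130718 = 288 - 1*130718 = 288 - 130718 = -130430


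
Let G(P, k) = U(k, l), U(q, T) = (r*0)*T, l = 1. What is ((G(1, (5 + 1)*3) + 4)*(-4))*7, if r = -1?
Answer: -112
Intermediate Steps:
U(q, T) = 0 (U(q, T) = (-1*0)*T = 0*T = 0)
G(P, k) = 0
((G(1, (5 + 1)*3) + 4)*(-4))*7 = ((0 + 4)*(-4))*7 = (4*(-4))*7 = -16*7 = -112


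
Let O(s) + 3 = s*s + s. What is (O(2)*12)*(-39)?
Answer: -1404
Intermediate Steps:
O(s) = -3 + s + s² (O(s) = -3 + (s*s + s) = -3 + (s² + s) = -3 + (s + s²) = -3 + s + s²)
(O(2)*12)*(-39) = ((-3 + 2 + 2²)*12)*(-39) = ((-3 + 2 + 4)*12)*(-39) = (3*12)*(-39) = 36*(-39) = -1404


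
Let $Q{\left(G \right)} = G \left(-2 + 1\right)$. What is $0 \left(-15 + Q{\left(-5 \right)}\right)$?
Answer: $0$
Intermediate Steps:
$Q{\left(G \right)} = - G$ ($Q{\left(G \right)} = G \left(-1\right) = - G$)
$0 \left(-15 + Q{\left(-5 \right)}\right) = 0 \left(-15 - -5\right) = 0 \left(-15 + 5\right) = 0 \left(-10\right) = 0$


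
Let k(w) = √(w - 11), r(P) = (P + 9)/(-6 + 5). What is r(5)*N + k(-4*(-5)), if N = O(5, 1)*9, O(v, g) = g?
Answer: -123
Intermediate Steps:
N = 9 (N = 1*9 = 9)
r(P) = -9 - P (r(P) = (9 + P)/(-1) = -(9 + P) = -9 - P)
k(w) = √(-11 + w)
r(5)*N + k(-4*(-5)) = (-9 - 1*5)*9 + √(-11 - 4*(-5)) = (-9 - 5)*9 + √(-11 + 20) = -14*9 + √9 = -126 + 3 = -123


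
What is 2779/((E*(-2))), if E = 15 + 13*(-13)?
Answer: 397/44 ≈ 9.0227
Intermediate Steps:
E = -154 (E = 15 - 169 = -154)
2779/((E*(-2))) = 2779/((-154*(-2))) = 2779/308 = 2779*(1/308) = 397/44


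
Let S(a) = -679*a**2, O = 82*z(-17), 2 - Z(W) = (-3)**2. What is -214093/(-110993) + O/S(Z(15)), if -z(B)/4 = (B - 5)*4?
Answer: 3919386251/3692848103 ≈ 1.0613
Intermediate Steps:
Z(W) = -7 (Z(W) = 2 - 1*(-3)**2 = 2 - 1*9 = 2 - 9 = -7)
z(B) = 80 - 16*B (z(B) = -4*(B - 5)*4 = -4*(-5 + B)*4 = -4*(-20 + 4*B) = 80 - 16*B)
O = 28864 (O = 82*(80 - 16*(-17)) = 82*(80 + 272) = 82*352 = 28864)
-214093/(-110993) + O/S(Z(15)) = -214093/(-110993) + 28864/((-679*(-7)**2)) = -214093*(-1/110993) + 28864/((-679*49)) = 214093/110993 + 28864/(-33271) = 214093/110993 + 28864*(-1/33271) = 214093/110993 - 28864/33271 = 3919386251/3692848103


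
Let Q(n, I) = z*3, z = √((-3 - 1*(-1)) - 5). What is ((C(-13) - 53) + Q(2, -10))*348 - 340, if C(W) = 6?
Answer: -16696 + 1044*I*√7 ≈ -16696.0 + 2762.2*I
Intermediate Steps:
z = I*√7 (z = √((-3 + 1) - 5) = √(-2 - 5) = √(-7) = I*√7 ≈ 2.6458*I)
Q(n, I) = 3*I*√7 (Q(n, I) = (I*√7)*3 = 3*I*√7)
((C(-13) - 53) + Q(2, -10))*348 - 340 = ((6 - 53) + 3*I*√7)*348 - 340 = (-47 + 3*I*√7)*348 - 340 = (-16356 + 1044*I*√7) - 340 = -16696 + 1044*I*√7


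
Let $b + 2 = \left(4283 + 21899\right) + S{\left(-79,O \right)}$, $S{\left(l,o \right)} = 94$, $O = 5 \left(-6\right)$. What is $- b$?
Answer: $-26274$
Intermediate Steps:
$O = -30$
$b = 26274$ ($b = -2 + \left(\left(4283 + 21899\right) + 94\right) = -2 + \left(26182 + 94\right) = -2 + 26276 = 26274$)
$- b = \left(-1\right) 26274 = -26274$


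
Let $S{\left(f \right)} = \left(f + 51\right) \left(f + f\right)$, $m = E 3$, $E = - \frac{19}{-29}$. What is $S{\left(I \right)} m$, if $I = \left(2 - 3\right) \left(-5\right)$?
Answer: $\frac{31920}{29} \approx 1100.7$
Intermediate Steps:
$I = 5$ ($I = \left(-1\right) \left(-5\right) = 5$)
$E = \frac{19}{29}$ ($E = \left(-19\right) \left(- \frac{1}{29}\right) = \frac{19}{29} \approx 0.65517$)
$m = \frac{57}{29}$ ($m = \frac{19}{29} \cdot 3 = \frac{57}{29} \approx 1.9655$)
$S{\left(f \right)} = 2 f \left(51 + f\right)$ ($S{\left(f \right)} = \left(51 + f\right) 2 f = 2 f \left(51 + f\right)$)
$S{\left(I \right)} m = 2 \cdot 5 \left(51 + 5\right) \frac{57}{29} = 2 \cdot 5 \cdot 56 \cdot \frac{57}{29} = 560 \cdot \frac{57}{29} = \frac{31920}{29}$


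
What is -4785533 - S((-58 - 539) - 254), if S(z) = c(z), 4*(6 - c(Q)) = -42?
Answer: -9571099/2 ≈ -4.7856e+6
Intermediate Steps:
c(Q) = 33/2 (c(Q) = 6 - ¼*(-42) = 6 + 21/2 = 33/2)
S(z) = 33/2
-4785533 - S((-58 - 539) - 254) = -4785533 - 1*33/2 = -4785533 - 33/2 = -9571099/2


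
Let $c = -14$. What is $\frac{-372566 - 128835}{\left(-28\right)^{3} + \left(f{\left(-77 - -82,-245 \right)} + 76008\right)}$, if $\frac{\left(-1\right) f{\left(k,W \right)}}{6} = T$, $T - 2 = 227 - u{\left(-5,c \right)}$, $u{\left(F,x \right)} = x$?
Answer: $- \frac{501401}{52598} \approx -9.5327$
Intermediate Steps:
$T = 243$ ($T = 2 + \left(227 - -14\right) = 2 + \left(227 + 14\right) = 2 + 241 = 243$)
$f{\left(k,W \right)} = -1458$ ($f{\left(k,W \right)} = \left(-6\right) 243 = -1458$)
$\frac{-372566 - 128835}{\left(-28\right)^{3} + \left(f{\left(-77 - -82,-245 \right)} + 76008\right)} = \frac{-372566 - 128835}{\left(-28\right)^{3} + \left(-1458 + 76008\right)} = - \frac{501401}{-21952 + 74550} = - \frac{501401}{52598}$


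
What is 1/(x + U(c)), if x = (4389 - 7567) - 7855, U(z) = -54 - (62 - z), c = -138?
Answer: -1/11287 ≈ -8.8598e-5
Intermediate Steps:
U(z) = -116 + z (U(z) = -54 + (-62 + z) = -116 + z)
x = -11033 (x = -3178 - 7855 = -11033)
1/(x + U(c)) = 1/(-11033 + (-116 - 138)) = 1/(-11033 - 254) = 1/(-11287) = -1/11287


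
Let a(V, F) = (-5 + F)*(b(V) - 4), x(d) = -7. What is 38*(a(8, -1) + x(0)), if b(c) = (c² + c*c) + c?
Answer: -30362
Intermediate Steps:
b(c) = c + 2*c² (b(c) = (c² + c²) + c = 2*c² + c = c + 2*c²)
a(V, F) = (-5 + F)*(-4 + V*(1 + 2*V)) (a(V, F) = (-5 + F)*(V*(1 + 2*V) - 4) = (-5 + F)*(-4 + V*(1 + 2*V)))
38*(a(8, -1) + x(0)) = 38*((20 - 4*(-1) - 5*8*(1 + 2*8) - 1*8*(1 + 2*8)) - 7) = 38*((20 + 4 - 5*8*(1 + 16) - 1*8*(1 + 16)) - 7) = 38*((20 + 4 - 5*8*17 - 1*8*17) - 7) = 38*((20 + 4 - 680 - 136) - 7) = 38*(-792 - 7) = 38*(-799) = -30362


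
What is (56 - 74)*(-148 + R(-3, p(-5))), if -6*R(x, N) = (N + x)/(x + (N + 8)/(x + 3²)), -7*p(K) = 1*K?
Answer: 173448/65 ≈ 2668.4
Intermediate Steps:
p(K) = -K/7
R(x, N) = -(N + x)/(6*(x + (8 + N)/(9 + x))) (R(x, N) = -(N + x)/(6*(x + (N + 8)/(x + 3²))) = -(N + x)/(6*(x + (8 + N)/(x + 9))) = -(N + x)/(6*(x + (8 + N)/(9 + x))))
(56 - 74)*(-148 + R(-3, p(-5))) = (56 - 74)*(-148 + (-1*(-3)² - (-9)*(-5)/7 - 9*(-3) - 1*(-⅐*(-5))*(-3))/(6*(8 - ⅐*(-5) + (-3)² + 9*(-3)))) = -18*(-148 + (-1*9 - 9*5/7 + 27 - 1*5/7*(-3))/(6*(8 + 5/7 + 9 - 27))) = -18*(-148 + (-9 - 45/7 + 27 + 15/7)/(6*(-65/7))) = -18*(-148 + (⅙)*(-7/65)*(96/7)) = -18*(-148 - 16/65) = -18*(-9636/65) = 173448/65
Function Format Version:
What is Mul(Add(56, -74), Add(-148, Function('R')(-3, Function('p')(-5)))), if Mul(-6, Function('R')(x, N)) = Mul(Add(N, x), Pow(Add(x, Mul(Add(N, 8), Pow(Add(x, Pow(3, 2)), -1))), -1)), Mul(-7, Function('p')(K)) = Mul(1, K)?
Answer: Rational(173448, 65) ≈ 2668.4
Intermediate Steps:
Function('p')(K) = Mul(Rational(-1, 7), K) (Function('p')(K) = Mul(Rational(-1, 7), Mul(1, K)) = Mul(Rational(-1, 7), K))
Function('R')(x, N) = Mul(Rational(-1, 6), Pow(Add(x, Mul(Pow(Add(9, x), -1), Add(8, N))), -1), Add(N, x)) (Function('R')(x, N) = Mul(Rational(-1, 6), Mul(Add(N, x), Pow(Add(x, Mul(Add(N, 8), Pow(Add(x, Pow(3, 2)), -1))), -1))) = Mul(Rational(-1, 6), Mul(Add(N, x), Pow(Add(x, Mul(Add(8, N), Pow(Add(x, 9), -1))), -1))) = Mul(Rational(-1, 6), Mul(Add(N, x), Pow(Add(x, Mul(Add(8, N), Pow(Add(9, x), -1))), -1))) = Mul(Rational(-1, 6), Mul(Add(N, x), Pow(Add(x, Mul(Pow(Add(9, x), -1), Add(8, N))), -1))) = Mul(Rational(-1, 6), Mul(Pow(Add(x, Mul(Pow(Add(9, x), -1), Add(8, N))), -1), Add(N, x))) = Mul(Rational(-1, 6), Pow(Add(x, Mul(Pow(Add(9, x), -1), Add(8, N))), -1), Add(N, x)))
Mul(Add(56, -74), Add(-148, Function('R')(-3, Function('p')(-5)))) = Mul(Add(56, -74), Add(-148, Mul(Rational(1, 6), Pow(Add(8, Mul(Rational(-1, 7), -5), Pow(-3, 2), Mul(9, -3)), -1), Add(Mul(-1, Pow(-3, 2)), Mul(-9, Mul(Rational(-1, 7), -5)), Mul(-9, -3), Mul(-1, Mul(Rational(-1, 7), -5), -3))))) = Mul(-18, Add(-148, Mul(Rational(1, 6), Pow(Add(8, Rational(5, 7), 9, -27), -1), Add(Mul(-1, 9), Mul(-9, Rational(5, 7)), 27, Mul(-1, Rational(5, 7), -3))))) = Mul(-18, Add(-148, Mul(Rational(1, 6), Pow(Rational(-65, 7), -1), Add(-9, Rational(-45, 7), 27, Rational(15, 7))))) = Mul(-18, Add(-148, Mul(Rational(1, 6), Rational(-7, 65), Rational(96, 7)))) = Mul(-18, Add(-148, Rational(-16, 65))) = Mul(-18, Rational(-9636, 65)) = Rational(173448, 65)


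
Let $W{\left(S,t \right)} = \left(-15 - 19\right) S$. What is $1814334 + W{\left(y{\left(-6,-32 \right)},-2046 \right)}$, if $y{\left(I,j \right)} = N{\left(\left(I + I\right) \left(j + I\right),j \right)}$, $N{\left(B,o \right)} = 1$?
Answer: $1814300$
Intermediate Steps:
$y{\left(I,j \right)} = 1$
$W{\left(S,t \right)} = - 34 S$
$1814334 + W{\left(y{\left(-6,-32 \right)},-2046 \right)} = 1814334 - 34 = 1814300$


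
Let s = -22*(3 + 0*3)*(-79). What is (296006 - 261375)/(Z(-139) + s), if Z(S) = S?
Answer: 34631/5075 ≈ 6.8238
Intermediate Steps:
s = 5214 (s = -22*(3 + 0)*(-79) = -22*3*(-79) = -66*(-79) = 5214)
(296006 - 261375)/(Z(-139) + s) = (296006 - 261375)/(-139 + 5214) = 34631/5075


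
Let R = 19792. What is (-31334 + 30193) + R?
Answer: 18651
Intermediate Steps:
(-31334 + 30193) + R = (-31334 + 30193) + 19792 = -1141 + 19792 = 18651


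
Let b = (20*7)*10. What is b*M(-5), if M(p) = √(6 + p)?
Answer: 1400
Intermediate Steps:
b = 1400 (b = 140*10 = 1400)
b*M(-5) = 1400*√(6 - 5) = 1400*√1 = 1400*1 = 1400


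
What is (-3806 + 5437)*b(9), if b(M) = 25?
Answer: 40775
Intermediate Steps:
(-3806 + 5437)*b(9) = (-3806 + 5437)*25 = 1631*25 = 40775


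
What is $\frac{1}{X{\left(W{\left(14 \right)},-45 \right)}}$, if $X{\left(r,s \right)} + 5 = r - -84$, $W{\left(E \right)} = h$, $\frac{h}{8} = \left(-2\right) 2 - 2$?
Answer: $\frac{1}{31} \approx 0.032258$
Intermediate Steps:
$h = -48$ ($h = 8 \left(\left(-2\right) 2 - 2\right) = 8 \left(-4 - 2\right) = 8 \left(-6\right) = -48$)
$W{\left(E \right)} = -48$
$X{\left(r,s \right)} = 79 + r$ ($X{\left(r,s \right)} = -5 + \left(r - -84\right) = -5 + \left(r + 84\right) = -5 + \left(84 + r\right) = 79 + r$)
$\frac{1}{X{\left(W{\left(14 \right)},-45 \right)}} = \frac{1}{79 - 48} = \frac{1}{31}$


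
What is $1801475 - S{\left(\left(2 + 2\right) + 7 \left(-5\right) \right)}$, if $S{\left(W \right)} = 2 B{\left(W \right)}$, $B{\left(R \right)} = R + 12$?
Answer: $1801513$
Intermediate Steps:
$B{\left(R \right)} = 12 + R$
$S{\left(W \right)} = 24 + 2 W$ ($S{\left(W \right)} = 2 \left(12 + W\right) = 24 + 2 W$)
$1801475 - S{\left(\left(2 + 2\right) + 7 \left(-5\right) \right)} = 1801475 - \left(24 + 2 \left(\left(2 + 2\right) + 7 \left(-5\right)\right)\right) = 1801475 - \left(24 + 2 \left(4 - 35\right)\right) = 1801475 - \left(24 + 2 \left(-31\right)\right) = 1801475 - \left(24 - 62\right) = 1801475 - -38 = 1801475 + 38 = 1801513$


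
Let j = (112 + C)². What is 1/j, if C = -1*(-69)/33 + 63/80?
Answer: 774400/10219794649 ≈ 7.5775e-5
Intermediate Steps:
C = 2533/880 (C = 69*(1/33) + 63*(1/80) = 23/11 + 63/80 = 2533/880 ≈ 2.8784)
j = 10219794649/774400 (j = (112 + 2533/880)² = (101093/880)² = 10219794649/774400 ≈ 13197.)
1/j = 1/(10219794649/774400) = 774400/10219794649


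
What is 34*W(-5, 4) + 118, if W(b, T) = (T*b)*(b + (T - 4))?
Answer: 3518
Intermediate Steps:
W(b, T) = T*b*(-4 + T + b) (W(b, T) = (T*b)*(b + (-4 + T)) = (T*b)*(-4 + T + b) = T*b*(-4 + T + b))
34*W(-5, 4) + 118 = 34*(4*(-5)*(-4 + 4 - 5)) + 118 = 34*(4*(-5)*(-5)) + 118 = 34*100 + 118 = 3400 + 118 = 3518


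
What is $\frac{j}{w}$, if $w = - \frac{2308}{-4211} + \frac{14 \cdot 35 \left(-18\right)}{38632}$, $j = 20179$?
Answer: $\frac{820676661002}{13005409} \approx 63103.0$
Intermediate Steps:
$w = \frac{13005409}{40669838}$ ($w = \left(-2308\right) \left(- \frac{1}{4211}\right) + 490 \left(-18\right) \frac{1}{38632} = \frac{2308}{4211} - \frac{2205}{9658} = \frac{13005409}{40669838} \approx 0.31978$)
$\frac{j}{w} = \frac{20179}{\frac{13005409}{40669838}} = 20179 \cdot \frac{40669838}{13005409} = \frac{820676661002}{13005409}$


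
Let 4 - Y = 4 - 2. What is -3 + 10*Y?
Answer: 17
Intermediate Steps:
Y = 2 (Y = 4 - (4 - 2) = 4 - 1*2 = 4 - 2 = 2)
-3 + 10*Y = -3 + 10*2 = -3 + 20 = 17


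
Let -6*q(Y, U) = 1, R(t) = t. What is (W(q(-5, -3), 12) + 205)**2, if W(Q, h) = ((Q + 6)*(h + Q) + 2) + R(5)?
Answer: 102353689/1296 ≈ 78977.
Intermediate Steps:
q(Y, U) = -1/6 (q(Y, U) = -1/6*1 = -1/6)
W(Q, h) = 7 + (6 + Q)*(Q + h) (W(Q, h) = ((Q + 6)*(h + Q) + 2) + 5 = ((6 + Q)*(Q + h) + 2) + 5 = (2 + (6 + Q)*(Q + h)) + 5 = 7 + (6 + Q)*(Q + h))
(W(q(-5, -3), 12) + 205)**2 = ((7 + (-1/6)**2 + 6*(-1/6) + 6*12 - 1/6*12) + 205)**2 = ((7 + 1/36 - 1 + 72 - 2) + 205)**2 = (2737/36 + 205)**2 = (10117/36)**2 = 102353689/1296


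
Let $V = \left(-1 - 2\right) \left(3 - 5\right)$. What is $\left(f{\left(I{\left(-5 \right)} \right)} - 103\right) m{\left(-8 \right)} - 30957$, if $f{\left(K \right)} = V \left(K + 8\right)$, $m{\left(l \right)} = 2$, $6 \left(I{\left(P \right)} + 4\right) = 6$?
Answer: $-31103$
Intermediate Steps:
$V = 6$ ($V = \left(-3\right) \left(-2\right) = 6$)
$I{\left(P \right)} = -3$ ($I{\left(P \right)} = -4 + \frac{1}{6} \cdot 6 = -4 + 1 = -3$)
$f{\left(K \right)} = 48 + 6 K$ ($f{\left(K \right)} = 6 \left(K + 8\right) = 6 \left(8 + K\right) = 48 + 6 K$)
$\left(f{\left(I{\left(-5 \right)} \right)} - 103\right) m{\left(-8 \right)} - 30957 = \left(\left(48 + 6 \left(-3\right)\right) - 103\right) 2 - 30957 = \left(\left(48 - 18\right) - 103\right) 2 - 30957 = \left(30 - 103\right) 2 - 30957 = \left(-73\right) 2 - 30957 = -146 - 30957 = -31103$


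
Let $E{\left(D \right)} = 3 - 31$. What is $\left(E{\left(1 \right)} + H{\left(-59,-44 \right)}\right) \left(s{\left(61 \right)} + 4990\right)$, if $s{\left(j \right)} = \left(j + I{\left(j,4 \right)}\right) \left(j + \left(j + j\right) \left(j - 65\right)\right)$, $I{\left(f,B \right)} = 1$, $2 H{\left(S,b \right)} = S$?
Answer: $1235330$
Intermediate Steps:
$H{\left(S,b \right)} = \frac{S}{2}$
$E{\left(D \right)} = -28$ ($E{\left(D \right)} = 3 - 31 = -28$)
$s{\left(j \right)} = \left(1 + j\right) \left(j + 2 j \left(-65 + j\right)\right)$ ($s{\left(j \right)} = \left(j + 1\right) \left(j + \left(j + j\right) \left(j - 65\right)\right) = \left(1 + j\right) \left(j + 2 j \left(-65 + j\right)\right)$)
$\left(E{\left(1 \right)} + H{\left(-59,-44 \right)}\right) \left(s{\left(61 \right)} + 4990\right) = \left(-28 + \frac{1}{2} \left(-59\right)\right) \left(61 \left(-129 - 7747 + 2 \cdot 61^{2}\right) + 4990\right) = \left(-28 - \frac{59}{2}\right) \left(61 \left(-129 - 7747 + 2 \cdot 3721\right) + 4990\right) = - \frac{115 \left(61 \left(-129 - 7747 + 7442\right) + 4990\right)}{2} = - \frac{115 \left(61 \left(-434\right) + 4990\right)}{2} = - \frac{115 \left(-26474 + 4990\right)}{2} = \left(- \frac{115}{2}\right) \left(-21484\right) = 1235330$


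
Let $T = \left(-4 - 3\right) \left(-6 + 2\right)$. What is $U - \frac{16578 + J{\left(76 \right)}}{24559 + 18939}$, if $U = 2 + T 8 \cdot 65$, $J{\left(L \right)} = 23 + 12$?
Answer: $\frac{633401263}{43498} \approx 14562.0$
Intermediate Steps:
$J{\left(L \right)} = 35$
$T = 28$ ($T = \left(-7\right) \left(-4\right) = 28$)
$U = 14562$ ($U = 2 + 28 \cdot 8 \cdot 65 = 2 + 224 \cdot 65 = 2 + 14560 = 14562$)
$U - \frac{16578 + J{\left(76 \right)}}{24559 + 18939} = 14562 - \frac{16578 + 35}{24559 + 18939} = 14562 - \frac{16613}{43498} = \frac{633401263}{43498}$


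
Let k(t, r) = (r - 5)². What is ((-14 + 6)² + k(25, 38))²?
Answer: 1329409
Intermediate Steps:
k(t, r) = (-5 + r)²
((-14 + 6)² + k(25, 38))² = ((-14 + 6)² + (-5 + 38)²)² = ((-8)² + 33²)² = (64 + 1089)² = 1153² = 1329409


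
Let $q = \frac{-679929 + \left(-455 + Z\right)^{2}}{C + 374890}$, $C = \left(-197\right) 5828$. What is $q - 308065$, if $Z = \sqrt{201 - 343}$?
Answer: $- \frac{39700565774}{128871} + \frac{455 i \sqrt{142}}{386613} \approx -3.0806 \cdot 10^{5} + 0.014024 i$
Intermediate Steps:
$Z = i \sqrt{142}$ ($Z = \sqrt{-142} = i \sqrt{142} \approx 11.916 i$)
$C = -1148116$
$q = \frac{226643}{257742} - \frac{\left(-455 + i \sqrt{142}\right)^{2}}{773226}$ ($q = \frac{-679929 + \left(-455 + i \sqrt{142}\right)^{2}}{-1148116 + 374890} = \frac{-679929 + \left(-455 + i \sqrt{142}\right)^{2}}{-773226} = \left(-679929 + \left(-455 + i \sqrt{142}\right)^{2}\right) \left(- \frac{1}{773226}\right) = \frac{226643}{257742} - \frac{\left(-455 + i \sqrt{142}\right)^{2}}{773226} \approx 0.61178 + 0.014024 i$)
$q - 308065 = \left(\frac{78841}{128871} + \frac{455 i \sqrt{142}}{386613}\right) - 308065 = - \frac{39700565774}{128871} + \frac{455 i \sqrt{142}}{386613}$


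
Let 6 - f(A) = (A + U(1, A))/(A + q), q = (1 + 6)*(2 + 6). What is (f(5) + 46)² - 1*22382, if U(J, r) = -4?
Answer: -73228181/3721 ≈ -19680.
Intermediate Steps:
q = 56 (q = 7*8 = 56)
f(A) = 6 - (-4 + A)/(56 + A) (f(A) = 6 - (A - 4)/(A + 56) = 6 - (-4 + A)/(56 + A))
(f(5) + 46)² - 1*22382 = (5*(68 + 5)/(56 + 5) + 46)² - 1*22382 = (5*73/61 + 46)² - 22382 = (5*(1/61)*73 + 46)² - 22382 = (365/61 + 46)² - 22382 = (3171/61)² - 22382 = 10055241/3721 - 22382 = -73228181/3721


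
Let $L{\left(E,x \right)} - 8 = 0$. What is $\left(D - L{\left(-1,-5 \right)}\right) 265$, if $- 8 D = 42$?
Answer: $- \frac{14045}{4} \approx -3511.3$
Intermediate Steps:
$D = - \frac{21}{4}$ ($D = \left(- \frac{1}{8}\right) 42 = - \frac{21}{4} \approx -5.25$)
$L{\left(E,x \right)} = 8$ ($L{\left(E,x \right)} = 8 + 0 = 8$)
$\left(D - L{\left(-1,-5 \right)}\right) 265 = \left(- \frac{21}{4} - 8\right) 265 = \left(- \frac{53}{4}\right) 265 = - \frac{14045}{4}$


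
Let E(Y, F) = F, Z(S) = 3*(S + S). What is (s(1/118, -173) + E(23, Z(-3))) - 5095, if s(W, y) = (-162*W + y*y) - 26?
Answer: 1462529/59 ≈ 24789.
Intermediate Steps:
Z(S) = 6*S (Z(S) = 3*(2*S) = 6*S)
s(W, y) = -26 + y² - 162*W (s(W, y) = (-162*W + y²) - 26 = (y² - 162*W) - 26 = -26 + y² - 162*W)
(s(1/118, -173) + E(23, Z(-3))) - 5095 = ((-26 + (-173)² - 162/118) + 6*(-3)) - 5095 = ((-26 + 29929 - 162*1/118) - 18) - 5095 = ((-26 + 29929 - 81/59) - 18) - 5095 = (1764196/59 - 18) - 5095 = 1763134/59 - 5095 = 1462529/59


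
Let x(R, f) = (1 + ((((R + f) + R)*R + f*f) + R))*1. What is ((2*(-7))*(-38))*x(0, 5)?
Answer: 13832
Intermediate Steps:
x(R, f) = 1 + R + f² + R*(f + 2*R) (x(R, f) = (1 + (((f + 2*R)*R + f²) + R))*1 = (1 + ((R*(f + 2*R) + f²) + R))*1 = (1 + ((f² + R*(f + 2*R)) + R))*1 = (1 + (R + f² + R*(f + 2*R)))*1 = (1 + R + f² + R*(f + 2*R))*1 = 1 + R + f² + R*(f + 2*R))
((2*(-7))*(-38))*x(0, 5) = ((2*(-7))*(-38))*(1 + 0 + 5² + 2*0² + 0*5) = (-14*(-38))*(1 + 0 + 25 + 2*0 + 0) = 532*(1 + 0 + 25 + 0 + 0) = 532*26 = 13832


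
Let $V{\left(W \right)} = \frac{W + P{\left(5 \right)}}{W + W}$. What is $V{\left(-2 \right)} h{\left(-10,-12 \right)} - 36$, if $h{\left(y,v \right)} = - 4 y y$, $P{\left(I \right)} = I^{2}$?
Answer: $2264$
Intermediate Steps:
$V{\left(W \right)} = \frac{25 + W}{2 W}$ ($V{\left(W \right)} = \frac{W + 5^{2}}{W + W} = \frac{W + 25}{2 W} = \left(25 + W\right) \frac{1}{2 W} = \frac{25 + W}{2 W}$)
$h{\left(y,v \right)} = - 4 y^{2}$
$V{\left(-2 \right)} h{\left(-10,-12 \right)} - 36 = \frac{25 - 2}{2 \left(-2\right)} \left(- 4 \left(-10\right)^{2}\right) - 36 = \frac{1}{2} \left(- \frac{1}{2}\right) 23 \left(\left(-4\right) 100\right) - 36 = \left(- \frac{23}{4}\right) \left(-400\right) - 36 = 2300 - 36 = 2264$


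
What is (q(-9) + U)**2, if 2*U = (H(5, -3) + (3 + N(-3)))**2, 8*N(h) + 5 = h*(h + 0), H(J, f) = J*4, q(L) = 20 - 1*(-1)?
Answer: 5650129/64 ≈ 88283.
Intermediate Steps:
q(L) = 21 (q(L) = 20 + 1 = 21)
H(J, f) = 4*J
N(h) = -5/8 + h**2/8 (N(h) = -5/8 + (h*(h + 0))/8 = -5/8 + (h*h)/8 = -5/8 + h**2/8)
U = 2209/8 (U = (4*5 + (3 + (-5/8 + (1/8)*(-3)**2)))**2/2 = (20 + (3 + (-5/8 + (1/8)*9)))**2/2 = (20 + (3 + (-5/8 + 9/8)))**2/2 = (20 + (3 + 1/2))**2/2 = (20 + 7/2)**2/2 = (47/2)**2/2 = (1/2)*(2209/4) = 2209/8 ≈ 276.13)
(q(-9) + U)**2 = (21 + 2209/8)**2 = (2377/8)**2 = 5650129/64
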